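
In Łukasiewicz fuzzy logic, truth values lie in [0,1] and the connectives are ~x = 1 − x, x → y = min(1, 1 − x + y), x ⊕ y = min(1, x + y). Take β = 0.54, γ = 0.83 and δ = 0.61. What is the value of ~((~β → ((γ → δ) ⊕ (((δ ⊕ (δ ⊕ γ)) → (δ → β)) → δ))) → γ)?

~β = 1 − 0.54 = 0.46
γ → δ = min(1, 1 − 0.83 + 0.61) = min(1, 0.78) = 0.78
δ ⊕ γ = min(1, 0.61 + 0.83) = min(1, 1.44) = 1.00
δ ⊕ (δ ⊕ γ) = min(1, 0.61 + 1.00) = min(1, 1.61) = 1.00
δ → β = min(1, 1 − 0.61 + 0.54) = min(1, 0.93) = 0.93
(δ ⊕ (δ ⊕ γ)) → (δ → β) = min(1, 1 − 1.00 + 0.93) = min(1, 0.93) = 0.93
((δ ⊕ (δ ⊕ γ)) → (δ → β)) → δ = min(1, 1 − 0.93 + 0.61) = min(1, 0.68) = 0.68
(γ → δ) ⊕ (((δ ⊕ (δ ⊕ γ)) → (δ → β)) → δ) = min(1, 0.78 + 0.68) = min(1, 1.46) = 1.00
~β → ((γ → δ) ⊕ (((δ ⊕ (δ ⊕ γ)) → (δ → β)) → δ)) = min(1, 1 − 0.46 + 1.00) = min(1, 1.54) = 1.00
(~β → ((γ → δ) ⊕ (((δ ⊕ (δ ⊕ γ)) → (δ → β)) → δ))) → γ = min(1, 1 − 1.00 + 0.83) = min(1, 0.83) = 0.83
~((~β → ((γ → δ) ⊕ (((δ ⊕ (δ ⊕ γ)) → (δ → β)) → δ))) → γ) = 1 − 0.83 = 0.17

0.17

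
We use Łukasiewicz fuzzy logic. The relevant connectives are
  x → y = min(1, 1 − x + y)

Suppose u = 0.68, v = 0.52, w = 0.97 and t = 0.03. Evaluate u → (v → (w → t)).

0.86

w → t = min(1, 1 − 0.97 + 0.03) = min(1, 0.06) = 0.06
v → (w → t) = min(1, 1 − 0.52 + 0.06) = min(1, 0.54) = 0.54
u → (v → (w → t)) = min(1, 1 − 0.68 + 0.54) = min(1, 0.86) = 0.86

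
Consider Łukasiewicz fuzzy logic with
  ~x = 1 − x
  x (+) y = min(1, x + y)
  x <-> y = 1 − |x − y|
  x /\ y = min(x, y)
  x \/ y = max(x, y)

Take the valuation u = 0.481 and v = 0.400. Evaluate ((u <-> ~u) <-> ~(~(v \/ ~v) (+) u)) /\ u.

~u = 1 − 0.481 = 0.519
u <-> ~u = 1 − |0.481 − 0.519| = 1 − 0.038 = 0.962
~v = 1 − 0.400 = 0.600
v \/ ~v = max(0.400, 0.600) = 0.600
~(v \/ ~v) = 1 − 0.600 = 0.400
~(v \/ ~v) (+) u = min(1, 0.400 + 0.481) = min(1, 0.881) = 0.881
~(~(v \/ ~v) (+) u) = 1 − 0.881 = 0.119
(u <-> ~u) <-> ~(~(v \/ ~v) (+) u) = 1 − |0.962 − 0.119| = 1 − 0.843 = 0.157
((u <-> ~u) <-> ~(~(v \/ ~v) (+) u)) /\ u = min(0.157, 0.481) = 0.157

0.157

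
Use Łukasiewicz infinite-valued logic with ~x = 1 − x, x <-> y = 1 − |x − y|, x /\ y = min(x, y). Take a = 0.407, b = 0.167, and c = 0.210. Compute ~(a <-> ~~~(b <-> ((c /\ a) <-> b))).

c /\ a = min(0.210, 0.407) = 0.210
(c /\ a) <-> b = 1 − |0.210 − 0.167| = 1 − 0.043 = 0.957
b <-> ((c /\ a) <-> b) = 1 − |0.167 − 0.957| = 1 − 0.790 = 0.210
~(b <-> ((c /\ a) <-> b)) = 1 − 0.210 = 0.790
~~(b <-> ((c /\ a) <-> b)) = 1 − 0.790 = 0.210
~~~(b <-> ((c /\ a) <-> b)) = 1 − 0.210 = 0.790
a <-> ~~~(b <-> ((c /\ a) <-> b)) = 1 − |0.407 − 0.790| = 1 − 0.383 = 0.617
~(a <-> ~~~(b <-> ((c /\ a) <-> b))) = 1 − 0.617 = 0.383

0.383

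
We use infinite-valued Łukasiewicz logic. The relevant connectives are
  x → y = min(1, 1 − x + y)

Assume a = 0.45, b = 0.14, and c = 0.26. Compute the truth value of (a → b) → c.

a → b = min(1, 1 − 0.45 + 0.14) = min(1, 0.69) = 0.69
(a → b) → c = min(1, 1 − 0.69 + 0.26) = min(1, 0.57) = 0.57

0.57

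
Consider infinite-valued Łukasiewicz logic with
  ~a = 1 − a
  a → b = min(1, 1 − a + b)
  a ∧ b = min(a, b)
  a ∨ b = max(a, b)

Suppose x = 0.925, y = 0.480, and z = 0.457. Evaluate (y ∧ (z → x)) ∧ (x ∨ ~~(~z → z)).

z → x = min(1, 1 − 0.457 + 0.925) = min(1, 1.468) = 1.000
y ∧ (z → x) = min(0.480, 1.000) = 0.480
~z = 1 − 0.457 = 0.543
~z → z = min(1, 1 − 0.543 + 0.457) = min(1, 0.914) = 0.914
~(~z → z) = 1 − 0.914 = 0.086
~~(~z → z) = 1 − 0.086 = 0.914
x ∨ ~~(~z → z) = max(0.925, 0.914) = 0.925
(y ∧ (z → x)) ∧ (x ∨ ~~(~z → z)) = min(0.480, 0.925) = 0.480

0.480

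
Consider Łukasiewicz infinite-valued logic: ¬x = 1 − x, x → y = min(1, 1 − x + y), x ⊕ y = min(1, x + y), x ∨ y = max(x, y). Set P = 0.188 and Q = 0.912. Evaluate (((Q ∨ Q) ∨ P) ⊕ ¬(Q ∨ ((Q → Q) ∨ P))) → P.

Q ∨ Q = max(0.912, 0.912) = 0.912
(Q ∨ Q) ∨ P = max(0.912, 0.188) = 0.912
Q → Q = min(1, 1 − 0.912 + 0.912) = min(1, 1.000) = 1.000
(Q → Q) ∨ P = max(1.000, 0.188) = 1.000
Q ∨ ((Q → Q) ∨ P) = max(0.912, 1.000) = 1.000
¬(Q ∨ ((Q → Q) ∨ P)) = 1 − 1.000 = 0.000
((Q ∨ Q) ∨ P) ⊕ ¬(Q ∨ ((Q → Q) ∨ P)) = min(1, 0.912 + 0.000) = min(1, 0.912) = 0.912
(((Q ∨ Q) ∨ P) ⊕ ¬(Q ∨ ((Q → Q) ∨ P))) → P = min(1, 1 − 0.912 + 0.188) = min(1, 0.276) = 0.276

0.276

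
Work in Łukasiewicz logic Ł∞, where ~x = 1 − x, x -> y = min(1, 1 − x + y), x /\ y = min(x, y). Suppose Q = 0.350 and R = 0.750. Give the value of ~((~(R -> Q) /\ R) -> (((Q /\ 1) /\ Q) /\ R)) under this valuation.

0.050

R -> Q = min(1, 1 − 0.750 + 0.350) = min(1, 0.600) = 0.600
~(R -> Q) = 1 − 0.600 = 0.400
~(R -> Q) /\ R = min(0.400, 0.750) = 0.400
Q /\ 1 = min(0.350, 1.000) = 0.350
(Q /\ 1) /\ Q = min(0.350, 0.350) = 0.350
((Q /\ 1) /\ Q) /\ R = min(0.350, 0.750) = 0.350
(~(R -> Q) /\ R) -> (((Q /\ 1) /\ Q) /\ R) = min(1, 1 − 0.400 + 0.350) = min(1, 0.950) = 0.950
~((~(R -> Q) /\ R) -> (((Q /\ 1) /\ Q) /\ R)) = 1 − 0.950 = 0.050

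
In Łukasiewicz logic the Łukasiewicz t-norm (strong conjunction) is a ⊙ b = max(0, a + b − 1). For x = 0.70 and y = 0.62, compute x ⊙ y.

x ⊙ y = max(0, 0.70 + 0.62 − 1) = max(0, 0.32) = 0.32
For comparison, the Gödel (minimum) t-norm min(a, b) would give 0.62.

0.32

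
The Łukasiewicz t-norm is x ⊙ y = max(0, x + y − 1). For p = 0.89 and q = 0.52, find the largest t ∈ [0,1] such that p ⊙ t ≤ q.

The residuum of the Łukasiewicz t-norm gives the supremum: min(1, 1 − 0.89 + 0.52).
1 − 0.89 + 0.52 = 0.63, so t = min(1, 0.63) = 0.63.
Check: 0.89 ⊙ 0.63 = max(0, 0.52) = 0.52 ≤ 0.52.

0.63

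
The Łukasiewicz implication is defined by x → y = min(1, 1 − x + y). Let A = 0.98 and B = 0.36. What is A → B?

0.38

A → B = min(1, 1 − 0.98 + 0.36) = min(1, 0.38) = 0.38
For comparison, the Gödel implication (1 if x ≤ y else y) would give 0.36.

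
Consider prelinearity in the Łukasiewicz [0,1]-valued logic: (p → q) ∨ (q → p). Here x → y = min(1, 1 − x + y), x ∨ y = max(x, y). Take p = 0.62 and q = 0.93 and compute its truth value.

1.00

p → q = min(1, 1 − 0.62 + 0.93) = min(1, 1.31) = 1.00
q → p = min(1, 1 − 0.93 + 0.62) = min(1, 0.69) = 0.69
(p → q) ∨ (q → p) = max(1.00, 0.69) = 1.00
(As expected: a Ł∞-tautology — holds in every MV-chain.)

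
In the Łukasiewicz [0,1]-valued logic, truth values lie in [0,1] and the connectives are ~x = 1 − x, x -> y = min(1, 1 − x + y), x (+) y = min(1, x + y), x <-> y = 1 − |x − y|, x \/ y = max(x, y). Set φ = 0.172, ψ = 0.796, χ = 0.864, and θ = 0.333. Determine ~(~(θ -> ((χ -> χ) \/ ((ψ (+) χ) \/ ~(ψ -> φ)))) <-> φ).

0.172

χ -> χ = min(1, 1 − 0.864 + 0.864) = min(1, 1.000) = 1.000
ψ (+) χ = min(1, 0.796 + 0.864) = min(1, 1.660) = 1.000
ψ -> φ = min(1, 1 − 0.796 + 0.172) = min(1, 0.376) = 0.376
~(ψ -> φ) = 1 − 0.376 = 0.624
(ψ (+) χ) \/ ~(ψ -> φ) = max(1.000, 0.624) = 1.000
(χ -> χ) \/ ((ψ (+) χ) \/ ~(ψ -> φ)) = max(1.000, 1.000) = 1.000
θ -> ((χ -> χ) \/ ((ψ (+) χ) \/ ~(ψ -> φ))) = min(1, 1 − 0.333 + 1.000) = min(1, 1.667) = 1.000
~(θ -> ((χ -> χ) \/ ((ψ (+) χ) \/ ~(ψ -> φ)))) = 1 − 1.000 = 0.000
~(θ -> ((χ -> χ) \/ ((ψ (+) χ) \/ ~(ψ -> φ)))) <-> φ = 1 − |0.000 − 0.172| = 1 − 0.172 = 0.828
~(~(θ -> ((χ -> χ) \/ ((ψ (+) χ) \/ ~(ψ -> φ)))) <-> φ) = 1 − 0.828 = 0.172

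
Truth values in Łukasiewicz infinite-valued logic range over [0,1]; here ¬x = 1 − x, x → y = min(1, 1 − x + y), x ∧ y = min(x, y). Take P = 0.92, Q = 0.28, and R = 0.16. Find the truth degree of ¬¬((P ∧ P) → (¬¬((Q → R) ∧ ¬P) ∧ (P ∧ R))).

P ∧ P = min(0.92, 0.92) = 0.92
Q → R = min(1, 1 − 0.28 + 0.16) = min(1, 0.88) = 0.88
¬P = 1 − 0.92 = 0.08
(Q → R) ∧ ¬P = min(0.88, 0.08) = 0.08
¬((Q → R) ∧ ¬P) = 1 − 0.08 = 0.92
¬¬((Q → R) ∧ ¬P) = 1 − 0.92 = 0.08
P ∧ R = min(0.92, 0.16) = 0.16
¬¬((Q → R) ∧ ¬P) ∧ (P ∧ R) = min(0.08, 0.16) = 0.08
(P ∧ P) → (¬¬((Q → R) ∧ ¬P) ∧ (P ∧ R)) = min(1, 1 − 0.92 + 0.08) = min(1, 0.16) = 0.16
¬((P ∧ P) → (¬¬((Q → R) ∧ ¬P) ∧ (P ∧ R))) = 1 − 0.16 = 0.84
¬¬((P ∧ P) → (¬¬((Q → R) ∧ ¬P) ∧ (P ∧ R))) = 1 − 0.84 = 0.16

0.16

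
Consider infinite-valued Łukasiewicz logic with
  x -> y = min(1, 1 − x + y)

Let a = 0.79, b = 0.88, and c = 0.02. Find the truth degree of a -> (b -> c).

0.35

b -> c = min(1, 1 − 0.88 + 0.02) = min(1, 0.14) = 0.14
a -> (b -> c) = min(1, 1 − 0.79 + 0.14) = min(1, 0.35) = 0.35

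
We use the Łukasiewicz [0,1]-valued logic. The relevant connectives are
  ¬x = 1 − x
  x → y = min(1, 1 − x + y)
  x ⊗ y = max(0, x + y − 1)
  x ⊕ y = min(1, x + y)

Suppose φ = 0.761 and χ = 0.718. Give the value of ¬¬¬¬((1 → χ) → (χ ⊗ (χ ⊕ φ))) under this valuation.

1.000

1 → χ = min(1, 1 − 1.000 + 0.718) = min(1, 0.718) = 0.718
χ ⊕ φ = min(1, 0.718 + 0.761) = min(1, 1.479) = 1.000
χ ⊗ (χ ⊕ φ) = max(0, 0.718 + 1.000 − 1) = max(0, 0.718) = 0.718
(1 → χ) → (χ ⊗ (χ ⊕ φ)) = min(1, 1 − 0.718 + 0.718) = min(1, 1.000) = 1.000
¬((1 → χ) → (χ ⊗ (χ ⊕ φ))) = 1 − 1.000 = 0.000
¬¬((1 → χ) → (χ ⊗ (χ ⊕ φ))) = 1 − 0.000 = 1.000
¬¬¬((1 → χ) → (χ ⊗ (χ ⊕ φ))) = 1 − 1.000 = 0.000
¬¬¬¬((1 → χ) → (χ ⊗ (χ ⊕ φ))) = 1 − 0.000 = 1.000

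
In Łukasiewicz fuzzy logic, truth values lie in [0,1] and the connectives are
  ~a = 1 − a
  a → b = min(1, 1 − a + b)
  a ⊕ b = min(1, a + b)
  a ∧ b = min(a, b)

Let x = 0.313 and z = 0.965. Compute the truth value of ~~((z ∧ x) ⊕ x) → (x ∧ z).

z ∧ x = min(0.965, 0.313) = 0.313
(z ∧ x) ⊕ x = min(1, 0.313 + 0.313) = min(1, 0.626) = 0.626
~((z ∧ x) ⊕ x) = 1 − 0.626 = 0.374
~~((z ∧ x) ⊕ x) = 1 − 0.374 = 0.626
x ∧ z = min(0.313, 0.965) = 0.313
~~((z ∧ x) ⊕ x) → (x ∧ z) = min(1, 1 − 0.626 + 0.313) = min(1, 0.687) = 0.687

0.687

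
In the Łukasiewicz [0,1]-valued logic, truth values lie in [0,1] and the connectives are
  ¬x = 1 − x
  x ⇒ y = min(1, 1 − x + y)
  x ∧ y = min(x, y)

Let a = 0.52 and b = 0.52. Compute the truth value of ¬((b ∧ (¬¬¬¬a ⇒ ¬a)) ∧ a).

¬a = 1 − 0.52 = 0.48
¬¬a = 1 − 0.48 = 0.52
¬¬¬a = 1 − 0.52 = 0.48
¬¬¬¬a = 1 − 0.48 = 0.52
¬¬¬¬a ⇒ ¬a = min(1, 1 − 0.52 + 0.48) = min(1, 0.96) = 0.96
b ∧ (¬¬¬¬a ⇒ ¬a) = min(0.52, 0.96) = 0.52
(b ∧ (¬¬¬¬a ⇒ ¬a)) ∧ a = min(0.52, 0.52) = 0.52
¬((b ∧ (¬¬¬¬a ⇒ ¬a)) ∧ a) = 1 − 0.52 = 0.48

0.48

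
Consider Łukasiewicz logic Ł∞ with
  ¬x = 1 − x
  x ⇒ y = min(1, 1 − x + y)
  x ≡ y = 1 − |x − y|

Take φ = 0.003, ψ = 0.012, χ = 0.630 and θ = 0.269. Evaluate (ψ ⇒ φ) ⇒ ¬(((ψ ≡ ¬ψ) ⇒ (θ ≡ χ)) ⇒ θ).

0.740

ψ ⇒ φ = min(1, 1 − 0.012 + 0.003) = min(1, 0.991) = 0.991
¬ψ = 1 − 0.012 = 0.988
ψ ≡ ¬ψ = 1 − |0.012 − 0.988| = 1 − 0.976 = 0.024
θ ≡ χ = 1 − |0.269 − 0.630| = 1 − 0.361 = 0.639
(ψ ≡ ¬ψ) ⇒ (θ ≡ χ) = min(1, 1 − 0.024 + 0.639) = min(1, 1.615) = 1.000
((ψ ≡ ¬ψ) ⇒ (θ ≡ χ)) ⇒ θ = min(1, 1 − 1.000 + 0.269) = min(1, 0.269) = 0.269
¬(((ψ ≡ ¬ψ) ⇒ (θ ≡ χ)) ⇒ θ) = 1 − 0.269 = 0.731
(ψ ⇒ φ) ⇒ ¬(((ψ ≡ ¬ψ) ⇒ (θ ≡ χ)) ⇒ θ) = min(1, 1 − 0.991 + 0.731) = min(1, 0.740) = 0.740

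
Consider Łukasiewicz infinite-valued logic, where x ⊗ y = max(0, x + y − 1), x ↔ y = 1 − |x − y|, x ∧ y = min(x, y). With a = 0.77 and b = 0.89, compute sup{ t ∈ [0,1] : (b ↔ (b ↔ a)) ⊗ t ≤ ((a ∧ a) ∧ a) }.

b ↔ a = 1 − |0.89 − 0.77| = 1 − 0.12 = 0.88
b ↔ (b ↔ a) = 1 − |0.89 − 0.88| = 1 − 0.01 = 0.99
So the left factor is b ↔ (b ↔ a) = 0.99.
a ∧ a = min(0.77, 0.77) = 0.77
(a ∧ a) ∧ a = min(0.77, 0.77) = 0.77
So the right-hand bound is (a ∧ a) ∧ a = 0.77.
The residuum of the Łukasiewicz t-norm gives the supremum: min(1, 1 − 0.99 + 0.77).
1 − 0.99 + 0.77 = 0.78, so t = min(1, 0.78) = 0.78.
Check: 0.99 ⊗ 0.78 = max(0, 0.77) = 0.77 ≤ 0.77.

0.78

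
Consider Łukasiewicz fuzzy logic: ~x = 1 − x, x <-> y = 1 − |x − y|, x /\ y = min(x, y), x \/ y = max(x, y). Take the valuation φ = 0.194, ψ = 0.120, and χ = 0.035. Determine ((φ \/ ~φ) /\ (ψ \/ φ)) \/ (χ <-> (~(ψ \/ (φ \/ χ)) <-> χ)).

0.806

~φ = 1 − 0.194 = 0.806
φ \/ ~φ = max(0.194, 0.806) = 0.806
ψ \/ φ = max(0.120, 0.194) = 0.194
(φ \/ ~φ) /\ (ψ \/ φ) = min(0.806, 0.194) = 0.194
φ \/ χ = max(0.194, 0.035) = 0.194
ψ \/ (φ \/ χ) = max(0.120, 0.194) = 0.194
~(ψ \/ (φ \/ χ)) = 1 − 0.194 = 0.806
~(ψ \/ (φ \/ χ)) <-> χ = 1 − |0.806 − 0.035| = 1 − 0.771 = 0.229
χ <-> (~(ψ \/ (φ \/ χ)) <-> χ) = 1 − |0.035 − 0.229| = 1 − 0.194 = 0.806
((φ \/ ~φ) /\ (ψ \/ φ)) \/ (χ <-> (~(ψ \/ (φ \/ χ)) <-> χ)) = max(0.194, 0.806) = 0.806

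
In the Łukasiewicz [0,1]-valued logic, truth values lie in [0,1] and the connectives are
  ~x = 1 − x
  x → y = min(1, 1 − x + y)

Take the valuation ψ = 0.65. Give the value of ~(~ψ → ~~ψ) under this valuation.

0.00

~ψ = 1 − 0.65 = 0.35
~~ψ = 1 − 0.35 = 0.65
~ψ → ~~ψ = min(1, 1 − 0.35 + 0.65) = min(1, 1.30) = 1.00
~(~ψ → ~~ψ) = 1 − 1.00 = 0.00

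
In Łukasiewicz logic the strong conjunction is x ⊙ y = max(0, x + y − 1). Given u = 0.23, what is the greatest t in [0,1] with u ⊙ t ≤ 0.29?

The residuum of the Łukasiewicz t-norm gives the supremum: min(1, 1 − 0.23 + 0.29).
1 − 0.23 + 0.29 = 1.06, so t = min(1, 1.06) = 1.00.
Check: 0.23 ⊙ 1.00 = max(0, 0.23) = 0.23 ≤ 0.29.

1.00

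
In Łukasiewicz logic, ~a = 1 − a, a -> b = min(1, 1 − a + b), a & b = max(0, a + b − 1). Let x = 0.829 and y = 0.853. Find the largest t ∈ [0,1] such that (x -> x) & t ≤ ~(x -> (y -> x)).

0.000

x -> x = min(1, 1 − 0.829 + 0.829) = min(1, 1.000) = 1.000
So the left factor is x -> x = 1.000.
y -> x = min(1, 1 − 0.853 + 0.829) = min(1, 0.976) = 0.976
x -> (y -> x) = min(1, 1 − 0.829 + 0.976) = min(1, 1.147) = 1.000
~(x -> (y -> x)) = 1 − 1.000 = 0.000
So the right-hand bound is ~(x -> (y -> x)) = 0.000.
The residuum of the Łukasiewicz t-norm gives the supremum: min(1, 1 − 1.000 + 0.000).
1 − 1.000 + 0.000 = 0.000, so t = min(1, 0.000) = 0.000.
Check: 1.000 & 0.000 = max(0, 0.000) = 0.000 ≤ 0.000.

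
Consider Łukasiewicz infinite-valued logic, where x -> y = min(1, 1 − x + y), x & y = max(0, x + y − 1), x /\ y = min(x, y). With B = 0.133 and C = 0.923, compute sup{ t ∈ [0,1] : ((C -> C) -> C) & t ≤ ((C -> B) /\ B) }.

C -> C = min(1, 1 − 0.923 + 0.923) = min(1, 1.000) = 1.000
(C -> C) -> C = min(1, 1 − 1.000 + 0.923) = min(1, 0.923) = 0.923
So the left factor is (C -> C) -> C = 0.923.
C -> B = min(1, 1 − 0.923 + 0.133) = min(1, 0.210) = 0.210
(C -> B) /\ B = min(0.210, 0.133) = 0.133
So the right-hand bound is (C -> B) /\ B = 0.133.
The residuum of the Łukasiewicz t-norm gives the supremum: min(1, 1 − 0.923 + 0.133).
1 − 0.923 + 0.133 = 0.210, so t = min(1, 0.210) = 0.210.
Check: 0.923 & 0.210 = max(0, 0.133) = 0.133 ≤ 0.133.

0.210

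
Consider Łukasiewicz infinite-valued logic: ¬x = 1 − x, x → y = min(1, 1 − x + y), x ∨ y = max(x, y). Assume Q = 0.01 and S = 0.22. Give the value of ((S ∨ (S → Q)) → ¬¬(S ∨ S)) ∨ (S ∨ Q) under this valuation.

0.43

S → Q = min(1, 1 − 0.22 + 0.01) = min(1, 0.79) = 0.79
S ∨ (S → Q) = max(0.22, 0.79) = 0.79
S ∨ S = max(0.22, 0.22) = 0.22
¬(S ∨ S) = 1 − 0.22 = 0.78
¬¬(S ∨ S) = 1 − 0.78 = 0.22
(S ∨ (S → Q)) → ¬¬(S ∨ S) = min(1, 1 − 0.79 + 0.22) = min(1, 0.43) = 0.43
S ∨ Q = max(0.22, 0.01) = 0.22
((S ∨ (S → Q)) → ¬¬(S ∨ S)) ∨ (S ∨ Q) = max(0.43, 0.22) = 0.43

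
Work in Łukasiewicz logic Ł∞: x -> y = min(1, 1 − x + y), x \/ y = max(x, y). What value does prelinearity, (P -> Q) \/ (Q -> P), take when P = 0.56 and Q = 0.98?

1.00

P -> Q = min(1, 1 − 0.56 + 0.98) = min(1, 1.42) = 1.00
Q -> P = min(1, 1 − 0.98 + 0.56) = min(1, 0.58) = 0.58
(P -> Q) \/ (Q -> P) = max(1.00, 0.58) = 1.00
(As expected: a Ł∞-tautology — holds in every MV-chain.)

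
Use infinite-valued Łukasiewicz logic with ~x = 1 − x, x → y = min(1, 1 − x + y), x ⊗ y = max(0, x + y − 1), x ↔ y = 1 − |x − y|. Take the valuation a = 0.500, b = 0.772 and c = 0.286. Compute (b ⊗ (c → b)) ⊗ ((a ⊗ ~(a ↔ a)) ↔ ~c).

c → b = min(1, 1 − 0.286 + 0.772) = min(1, 1.486) = 1.000
b ⊗ (c → b) = max(0, 0.772 + 1.000 − 1) = max(0, 0.772) = 0.772
a ↔ a = 1 − |0.500 − 0.500| = 1 − 0.000 = 1.000
~(a ↔ a) = 1 − 1.000 = 0.000
a ⊗ ~(a ↔ a) = max(0, 0.500 + 0.000 − 1) = max(0, -0.500) = 0.000
~c = 1 − 0.286 = 0.714
(a ⊗ ~(a ↔ a)) ↔ ~c = 1 − |0.000 − 0.714| = 1 − 0.714 = 0.286
(b ⊗ (c → b)) ⊗ ((a ⊗ ~(a ↔ a)) ↔ ~c) = max(0, 0.772 + 0.286 − 1) = max(0, 0.058) = 0.058

0.058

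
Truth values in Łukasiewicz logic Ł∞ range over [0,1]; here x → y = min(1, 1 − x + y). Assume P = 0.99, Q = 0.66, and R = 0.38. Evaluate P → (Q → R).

Q → R = min(1, 1 − 0.66 + 0.38) = min(1, 0.72) = 0.72
P → (Q → R) = min(1, 1 − 0.99 + 0.72) = min(1, 0.73) = 0.73

0.73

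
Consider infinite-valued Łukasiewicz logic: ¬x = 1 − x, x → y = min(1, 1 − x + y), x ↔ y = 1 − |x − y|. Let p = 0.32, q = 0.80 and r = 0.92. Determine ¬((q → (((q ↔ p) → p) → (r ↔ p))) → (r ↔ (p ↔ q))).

0.20

q ↔ p = 1 − |0.80 − 0.32| = 1 − 0.48 = 0.52
(q ↔ p) → p = min(1, 1 − 0.52 + 0.32) = min(1, 0.80) = 0.80
r ↔ p = 1 − |0.92 − 0.32| = 1 − 0.60 = 0.40
((q ↔ p) → p) → (r ↔ p) = min(1, 1 − 0.80 + 0.40) = min(1, 0.60) = 0.60
q → (((q ↔ p) → p) → (r ↔ p)) = min(1, 1 − 0.80 + 0.60) = min(1, 0.80) = 0.80
p ↔ q = 1 − |0.32 − 0.80| = 1 − 0.48 = 0.52
r ↔ (p ↔ q) = 1 − |0.92 − 0.52| = 1 − 0.40 = 0.60
(q → (((q ↔ p) → p) → (r ↔ p))) → (r ↔ (p ↔ q)) = min(1, 1 − 0.80 + 0.60) = min(1, 0.80) = 0.80
¬((q → (((q ↔ p) → p) → (r ↔ p))) → (r ↔ (p ↔ q))) = 1 − 0.80 = 0.20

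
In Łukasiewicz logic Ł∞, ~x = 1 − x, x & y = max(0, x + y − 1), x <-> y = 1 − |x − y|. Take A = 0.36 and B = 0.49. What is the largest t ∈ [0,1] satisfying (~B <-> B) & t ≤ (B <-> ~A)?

0.87

~B = 1 − 0.49 = 0.51
~B <-> B = 1 − |0.51 − 0.49| = 1 − 0.02 = 0.98
So the left factor is ~B <-> B = 0.98.
~A = 1 − 0.36 = 0.64
B <-> ~A = 1 − |0.49 − 0.64| = 1 − 0.15 = 0.85
So the right-hand bound is B <-> ~A = 0.85.
The residuum of the Łukasiewicz t-norm gives the supremum: min(1, 1 − 0.98 + 0.85).
1 − 0.98 + 0.85 = 0.87, so t = min(1, 0.87) = 0.87.
Check: 0.98 & 0.87 = max(0, 0.85) = 0.85 ≤ 0.85.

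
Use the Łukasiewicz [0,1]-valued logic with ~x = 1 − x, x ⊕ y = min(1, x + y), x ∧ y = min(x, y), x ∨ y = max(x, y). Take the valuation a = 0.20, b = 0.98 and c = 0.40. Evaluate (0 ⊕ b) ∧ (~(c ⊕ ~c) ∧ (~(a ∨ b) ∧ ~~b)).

0 ⊕ b = min(1, 0.00 + 0.98) = min(1, 0.98) = 0.98
~c = 1 − 0.40 = 0.60
c ⊕ ~c = min(1, 0.40 + 0.60) = min(1, 1.00) = 1.00
~(c ⊕ ~c) = 1 − 1.00 = 0.00
a ∨ b = max(0.20, 0.98) = 0.98
~(a ∨ b) = 1 − 0.98 = 0.02
~b = 1 − 0.98 = 0.02
~~b = 1 − 0.02 = 0.98
~(a ∨ b) ∧ ~~b = min(0.02, 0.98) = 0.02
~(c ⊕ ~c) ∧ (~(a ∨ b) ∧ ~~b) = min(0.00, 0.02) = 0.00
(0 ⊕ b) ∧ (~(c ⊕ ~c) ∧ (~(a ∨ b) ∧ ~~b)) = min(0.98, 0.00) = 0.00

0.00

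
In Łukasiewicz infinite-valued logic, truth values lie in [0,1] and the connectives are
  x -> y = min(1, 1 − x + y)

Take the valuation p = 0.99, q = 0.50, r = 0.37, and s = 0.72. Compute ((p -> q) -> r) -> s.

p -> q = min(1, 1 − 0.99 + 0.50) = min(1, 0.51) = 0.51
(p -> q) -> r = min(1, 1 − 0.51 + 0.37) = min(1, 0.86) = 0.86
((p -> q) -> r) -> s = min(1, 1 − 0.86 + 0.72) = min(1, 0.86) = 0.86

0.86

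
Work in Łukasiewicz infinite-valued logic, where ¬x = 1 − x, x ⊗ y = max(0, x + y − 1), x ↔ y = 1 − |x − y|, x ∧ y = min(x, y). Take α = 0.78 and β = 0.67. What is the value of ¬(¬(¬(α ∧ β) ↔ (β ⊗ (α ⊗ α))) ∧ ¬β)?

0.90

α ∧ β = min(0.78, 0.67) = 0.67
¬(α ∧ β) = 1 − 0.67 = 0.33
α ⊗ α = max(0, 0.78 + 0.78 − 1) = max(0, 0.56) = 0.56
β ⊗ (α ⊗ α) = max(0, 0.67 + 0.56 − 1) = max(0, 0.23) = 0.23
¬(α ∧ β) ↔ (β ⊗ (α ⊗ α)) = 1 − |0.33 − 0.23| = 1 − 0.10 = 0.90
¬(¬(α ∧ β) ↔ (β ⊗ (α ⊗ α))) = 1 − 0.90 = 0.10
¬β = 1 − 0.67 = 0.33
¬(¬(α ∧ β) ↔ (β ⊗ (α ⊗ α))) ∧ ¬β = min(0.10, 0.33) = 0.10
¬(¬(¬(α ∧ β) ↔ (β ⊗ (α ⊗ α))) ∧ ¬β) = 1 − 0.10 = 0.90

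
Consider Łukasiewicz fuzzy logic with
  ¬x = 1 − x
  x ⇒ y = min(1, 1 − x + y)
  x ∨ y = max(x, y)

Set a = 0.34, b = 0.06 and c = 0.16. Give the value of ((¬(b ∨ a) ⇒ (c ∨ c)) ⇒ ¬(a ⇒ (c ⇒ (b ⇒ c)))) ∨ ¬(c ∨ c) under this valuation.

0.84

b ∨ a = max(0.06, 0.34) = 0.34
¬(b ∨ a) = 1 − 0.34 = 0.66
c ∨ c = max(0.16, 0.16) = 0.16
¬(b ∨ a) ⇒ (c ∨ c) = min(1, 1 − 0.66 + 0.16) = min(1, 0.50) = 0.50
b ⇒ c = min(1, 1 − 0.06 + 0.16) = min(1, 1.10) = 1.00
c ⇒ (b ⇒ c) = min(1, 1 − 0.16 + 1.00) = min(1, 1.84) = 1.00
a ⇒ (c ⇒ (b ⇒ c)) = min(1, 1 − 0.34 + 1.00) = min(1, 1.66) = 1.00
¬(a ⇒ (c ⇒ (b ⇒ c))) = 1 − 1.00 = 0.00
(¬(b ∨ a) ⇒ (c ∨ c)) ⇒ ¬(a ⇒ (c ⇒ (b ⇒ c))) = min(1, 1 − 0.50 + 0.00) = min(1, 0.50) = 0.50
¬(c ∨ c) = 1 − 0.16 = 0.84
((¬(b ∨ a) ⇒ (c ∨ c)) ⇒ ¬(a ⇒ (c ⇒ (b ⇒ c)))) ∨ ¬(c ∨ c) = max(0.50, 0.84) = 0.84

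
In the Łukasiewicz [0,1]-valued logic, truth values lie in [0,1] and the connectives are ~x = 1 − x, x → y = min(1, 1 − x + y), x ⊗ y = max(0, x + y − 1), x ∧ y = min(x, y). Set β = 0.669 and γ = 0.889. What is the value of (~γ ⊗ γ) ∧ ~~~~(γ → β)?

0.000

~γ = 1 − 0.889 = 0.111
~γ ⊗ γ = max(0, 0.111 + 0.889 − 1) = max(0, 0.000) = 0.000
γ → β = min(1, 1 − 0.889 + 0.669) = min(1, 0.780) = 0.780
~(γ → β) = 1 − 0.780 = 0.220
~~(γ → β) = 1 − 0.220 = 0.780
~~~(γ → β) = 1 − 0.780 = 0.220
~~~~(γ → β) = 1 − 0.220 = 0.780
(~γ ⊗ γ) ∧ ~~~~(γ → β) = min(0.000, 0.780) = 0.000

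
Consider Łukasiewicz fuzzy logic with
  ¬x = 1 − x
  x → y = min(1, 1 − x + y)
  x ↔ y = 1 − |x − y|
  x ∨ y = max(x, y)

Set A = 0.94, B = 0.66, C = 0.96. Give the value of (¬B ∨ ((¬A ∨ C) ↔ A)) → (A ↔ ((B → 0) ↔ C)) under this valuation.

0.46

¬B = 1 − 0.66 = 0.34
¬A = 1 − 0.94 = 0.06
¬A ∨ C = max(0.06, 0.96) = 0.96
(¬A ∨ C) ↔ A = 1 − |0.96 − 0.94| = 1 − 0.02 = 0.98
¬B ∨ ((¬A ∨ C) ↔ A) = max(0.34, 0.98) = 0.98
B → 0 = min(1, 1 − 0.66 + 0.00) = min(1, 0.34) = 0.34
(B → 0) ↔ C = 1 − |0.34 − 0.96| = 1 − 0.62 = 0.38
A ↔ ((B → 0) ↔ C) = 1 − |0.94 − 0.38| = 1 − 0.56 = 0.44
(¬B ∨ ((¬A ∨ C) ↔ A)) → (A ↔ ((B → 0) ↔ C)) = min(1, 1 − 0.98 + 0.44) = min(1, 0.46) = 0.46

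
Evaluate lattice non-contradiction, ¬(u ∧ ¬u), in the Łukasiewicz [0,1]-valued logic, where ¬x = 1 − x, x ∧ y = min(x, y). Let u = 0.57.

0.57

¬u = 1 − 0.57 = 0.43
u ∧ ¬u = min(0.57, 0.43) = 0.43
¬(u ∧ ¬u) = 1 − 0.43 = 0.57
(The value 0.57 < 1 shows this instance is not satisfied; not a Ł∞-tautology — its value is 1 − min(a, 1−a).)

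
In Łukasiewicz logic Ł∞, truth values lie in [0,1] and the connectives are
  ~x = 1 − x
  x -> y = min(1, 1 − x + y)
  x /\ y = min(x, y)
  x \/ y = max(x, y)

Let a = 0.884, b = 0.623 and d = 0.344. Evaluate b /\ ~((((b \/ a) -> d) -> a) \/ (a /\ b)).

b \/ a = max(0.623, 0.884) = 0.884
(b \/ a) -> d = min(1, 1 − 0.884 + 0.344) = min(1, 0.460) = 0.460
((b \/ a) -> d) -> a = min(1, 1 − 0.460 + 0.884) = min(1, 1.424) = 1.000
a /\ b = min(0.884, 0.623) = 0.623
(((b \/ a) -> d) -> a) \/ (a /\ b) = max(1.000, 0.623) = 1.000
~((((b \/ a) -> d) -> a) \/ (a /\ b)) = 1 − 1.000 = 0.000
b /\ ~((((b \/ a) -> d) -> a) \/ (a /\ b)) = min(0.623, 0.000) = 0.000

0.000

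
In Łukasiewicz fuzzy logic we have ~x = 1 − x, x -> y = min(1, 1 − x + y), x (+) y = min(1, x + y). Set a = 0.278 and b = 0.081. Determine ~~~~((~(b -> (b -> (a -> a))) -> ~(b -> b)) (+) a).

a -> a = min(1, 1 − 0.278 + 0.278) = min(1, 1.000) = 1.000
b -> (a -> a) = min(1, 1 − 0.081 + 1.000) = min(1, 1.919) = 1.000
b -> (b -> (a -> a)) = min(1, 1 − 0.081 + 1.000) = min(1, 1.919) = 1.000
~(b -> (b -> (a -> a))) = 1 − 1.000 = 0.000
b -> b = min(1, 1 − 0.081 + 0.081) = min(1, 1.000) = 1.000
~(b -> b) = 1 − 1.000 = 0.000
~(b -> (b -> (a -> a))) -> ~(b -> b) = min(1, 1 − 0.000 + 0.000) = min(1, 1.000) = 1.000
(~(b -> (b -> (a -> a))) -> ~(b -> b)) (+) a = min(1, 1.000 + 0.278) = min(1, 1.278) = 1.000
~((~(b -> (b -> (a -> a))) -> ~(b -> b)) (+) a) = 1 − 1.000 = 0.000
~~((~(b -> (b -> (a -> a))) -> ~(b -> b)) (+) a) = 1 − 0.000 = 1.000
~~~((~(b -> (b -> (a -> a))) -> ~(b -> b)) (+) a) = 1 − 1.000 = 0.000
~~~~((~(b -> (b -> (a -> a))) -> ~(b -> b)) (+) a) = 1 − 0.000 = 1.000

1.000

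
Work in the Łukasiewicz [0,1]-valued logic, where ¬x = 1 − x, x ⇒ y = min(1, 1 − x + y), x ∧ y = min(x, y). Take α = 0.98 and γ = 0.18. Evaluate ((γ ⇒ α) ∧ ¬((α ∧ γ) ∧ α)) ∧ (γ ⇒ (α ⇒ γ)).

γ ⇒ α = min(1, 1 − 0.18 + 0.98) = min(1, 1.80) = 1.00
α ∧ γ = min(0.98, 0.18) = 0.18
(α ∧ γ) ∧ α = min(0.18, 0.98) = 0.18
¬((α ∧ γ) ∧ α) = 1 − 0.18 = 0.82
(γ ⇒ α) ∧ ¬((α ∧ γ) ∧ α) = min(1.00, 0.82) = 0.82
α ⇒ γ = min(1, 1 − 0.98 + 0.18) = min(1, 0.20) = 0.20
γ ⇒ (α ⇒ γ) = min(1, 1 − 0.18 + 0.20) = min(1, 1.02) = 1.00
((γ ⇒ α) ∧ ¬((α ∧ γ) ∧ α)) ∧ (γ ⇒ (α ⇒ γ)) = min(0.82, 1.00) = 0.82

0.82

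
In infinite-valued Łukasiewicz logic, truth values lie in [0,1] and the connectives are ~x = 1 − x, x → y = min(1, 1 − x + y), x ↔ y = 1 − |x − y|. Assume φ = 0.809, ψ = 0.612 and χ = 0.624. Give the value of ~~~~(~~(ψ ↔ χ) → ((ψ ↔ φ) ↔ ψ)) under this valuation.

0.821

ψ ↔ χ = 1 − |0.612 − 0.624| = 1 − 0.012 = 0.988
~(ψ ↔ χ) = 1 − 0.988 = 0.012
~~(ψ ↔ χ) = 1 − 0.012 = 0.988
ψ ↔ φ = 1 − |0.612 − 0.809| = 1 − 0.197 = 0.803
(ψ ↔ φ) ↔ ψ = 1 − |0.803 − 0.612| = 1 − 0.191 = 0.809
~~(ψ ↔ χ) → ((ψ ↔ φ) ↔ ψ) = min(1, 1 − 0.988 + 0.809) = min(1, 0.821) = 0.821
~(~~(ψ ↔ χ) → ((ψ ↔ φ) ↔ ψ)) = 1 − 0.821 = 0.179
~~(~~(ψ ↔ χ) → ((ψ ↔ φ) ↔ ψ)) = 1 − 0.179 = 0.821
~~~(~~(ψ ↔ χ) → ((ψ ↔ φ) ↔ ψ)) = 1 − 0.821 = 0.179
~~~~(~~(ψ ↔ χ) → ((ψ ↔ φ) ↔ ψ)) = 1 − 0.179 = 0.821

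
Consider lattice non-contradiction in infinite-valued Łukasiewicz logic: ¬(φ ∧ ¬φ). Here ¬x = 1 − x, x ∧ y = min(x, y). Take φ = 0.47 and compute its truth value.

0.53

¬φ = 1 − 0.47 = 0.53
φ ∧ ¬φ = min(0.47, 0.53) = 0.47
¬(φ ∧ ¬φ) = 1 − 0.47 = 0.53
(The value 0.53 < 1 shows this instance is not satisfied; not a Ł∞-tautology — its value is 1 − min(a, 1−a).)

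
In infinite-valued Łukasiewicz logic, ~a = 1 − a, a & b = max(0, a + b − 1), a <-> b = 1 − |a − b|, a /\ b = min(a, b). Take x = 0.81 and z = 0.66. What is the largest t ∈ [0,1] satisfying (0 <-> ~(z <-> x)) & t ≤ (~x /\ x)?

z <-> x = 1 − |0.66 − 0.81| = 1 − 0.15 = 0.85
~(z <-> x) = 1 − 0.85 = 0.15
0 <-> ~(z <-> x) = 1 − |0.00 − 0.15| = 1 − 0.15 = 0.85
So the left factor is 0 <-> ~(z <-> x) = 0.85.
~x = 1 − 0.81 = 0.19
~x /\ x = min(0.19, 0.81) = 0.19
So the right-hand bound is ~x /\ x = 0.19.
The residuum of the Łukasiewicz t-norm gives the supremum: min(1, 1 − 0.85 + 0.19).
1 − 0.85 + 0.19 = 0.34, so t = min(1, 0.34) = 0.34.
Check: 0.85 & 0.34 = max(0, 0.19) = 0.19 ≤ 0.19.

0.34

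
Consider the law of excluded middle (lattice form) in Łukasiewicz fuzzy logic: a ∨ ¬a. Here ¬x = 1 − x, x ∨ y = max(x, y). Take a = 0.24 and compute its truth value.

0.76

¬a = 1 − 0.24 = 0.76
a ∨ ¬a = max(0.24, 0.76) = 0.76
(The value 0.76 < 1 shows this instance is not satisfied; not a Ł∞-tautology — its value is max(a, 1−a).)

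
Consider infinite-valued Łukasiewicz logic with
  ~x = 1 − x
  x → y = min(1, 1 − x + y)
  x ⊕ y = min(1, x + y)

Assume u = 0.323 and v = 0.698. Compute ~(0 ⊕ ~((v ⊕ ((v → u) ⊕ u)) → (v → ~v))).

v → u = min(1, 1 − 0.698 + 0.323) = min(1, 0.625) = 0.625
(v → u) ⊕ u = min(1, 0.625 + 0.323) = min(1, 0.948) = 0.948
v ⊕ ((v → u) ⊕ u) = min(1, 0.698 + 0.948) = min(1, 1.646) = 1.000
~v = 1 − 0.698 = 0.302
v → ~v = min(1, 1 − 0.698 + 0.302) = min(1, 0.604) = 0.604
(v ⊕ ((v → u) ⊕ u)) → (v → ~v) = min(1, 1 − 1.000 + 0.604) = min(1, 0.604) = 0.604
~((v ⊕ ((v → u) ⊕ u)) → (v → ~v)) = 1 − 0.604 = 0.396
0 ⊕ ~((v ⊕ ((v → u) ⊕ u)) → (v → ~v)) = min(1, 0.000 + 0.396) = min(1, 0.396) = 0.396
~(0 ⊕ ~((v ⊕ ((v → u) ⊕ u)) → (v → ~v))) = 1 − 0.396 = 0.604

0.604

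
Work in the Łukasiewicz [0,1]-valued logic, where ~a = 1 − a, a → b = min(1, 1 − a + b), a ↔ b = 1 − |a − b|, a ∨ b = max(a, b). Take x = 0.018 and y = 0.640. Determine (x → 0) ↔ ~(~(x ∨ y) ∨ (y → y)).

x → 0 = min(1, 1 − 0.018 + 0.000) = min(1, 0.982) = 0.982
x ∨ y = max(0.018, 0.640) = 0.640
~(x ∨ y) = 1 − 0.640 = 0.360
y → y = min(1, 1 − 0.640 + 0.640) = min(1, 1.000) = 1.000
~(x ∨ y) ∨ (y → y) = max(0.360, 1.000) = 1.000
~(~(x ∨ y) ∨ (y → y)) = 1 − 1.000 = 0.000
(x → 0) ↔ ~(~(x ∨ y) ∨ (y → y)) = 1 − |0.982 − 0.000| = 1 − 0.982 = 0.018

0.018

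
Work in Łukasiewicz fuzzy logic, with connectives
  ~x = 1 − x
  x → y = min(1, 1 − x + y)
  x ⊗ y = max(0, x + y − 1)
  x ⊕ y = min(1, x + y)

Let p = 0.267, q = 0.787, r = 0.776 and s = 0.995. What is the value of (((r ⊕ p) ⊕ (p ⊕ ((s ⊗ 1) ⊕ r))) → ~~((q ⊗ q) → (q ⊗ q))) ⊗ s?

r ⊕ p = min(1, 0.776 + 0.267) = min(1, 1.043) = 1.000
s ⊗ 1 = max(0, 0.995 + 1.000 − 1) = max(0, 0.995) = 0.995
(s ⊗ 1) ⊕ r = min(1, 0.995 + 0.776) = min(1, 1.771) = 1.000
p ⊕ ((s ⊗ 1) ⊕ r) = min(1, 0.267 + 1.000) = min(1, 1.267) = 1.000
(r ⊕ p) ⊕ (p ⊕ ((s ⊗ 1) ⊕ r)) = min(1, 1.000 + 1.000) = min(1, 2.000) = 1.000
q ⊗ q = max(0, 0.787 + 0.787 − 1) = max(0, 0.574) = 0.574
(q ⊗ q) → (q ⊗ q) = min(1, 1 − 0.574 + 0.574) = min(1, 1.000) = 1.000
~((q ⊗ q) → (q ⊗ q)) = 1 − 1.000 = 0.000
~~((q ⊗ q) → (q ⊗ q)) = 1 − 0.000 = 1.000
((r ⊕ p) ⊕ (p ⊕ ((s ⊗ 1) ⊕ r))) → ~~((q ⊗ q) → (q ⊗ q)) = min(1, 1 − 1.000 + 1.000) = min(1, 1.000) = 1.000
(((r ⊕ p) ⊕ (p ⊕ ((s ⊗ 1) ⊕ r))) → ~~((q ⊗ q) → (q ⊗ q))) ⊗ s = max(0, 1.000 + 0.995 − 1) = max(0, 0.995) = 0.995

0.995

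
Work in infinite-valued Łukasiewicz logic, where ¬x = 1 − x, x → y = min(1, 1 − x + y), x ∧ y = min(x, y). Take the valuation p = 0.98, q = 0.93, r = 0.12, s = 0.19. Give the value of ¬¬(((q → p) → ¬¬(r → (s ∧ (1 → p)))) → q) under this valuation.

q → p = min(1, 1 − 0.93 + 0.98) = min(1, 1.05) = 1.00
1 → p = min(1, 1 − 1.00 + 0.98) = min(1, 0.98) = 0.98
s ∧ (1 → p) = min(0.19, 0.98) = 0.19
r → (s ∧ (1 → p)) = min(1, 1 − 0.12 + 0.19) = min(1, 1.07) = 1.00
¬(r → (s ∧ (1 → p))) = 1 − 1.00 = 0.00
¬¬(r → (s ∧ (1 → p))) = 1 − 0.00 = 1.00
(q → p) → ¬¬(r → (s ∧ (1 → p))) = min(1, 1 − 1.00 + 1.00) = min(1, 1.00) = 1.00
((q → p) → ¬¬(r → (s ∧ (1 → p)))) → q = min(1, 1 − 1.00 + 0.93) = min(1, 0.93) = 0.93
¬(((q → p) → ¬¬(r → (s ∧ (1 → p)))) → q) = 1 − 0.93 = 0.07
¬¬(((q → p) → ¬¬(r → (s ∧ (1 → p)))) → q) = 1 − 0.07 = 0.93

0.93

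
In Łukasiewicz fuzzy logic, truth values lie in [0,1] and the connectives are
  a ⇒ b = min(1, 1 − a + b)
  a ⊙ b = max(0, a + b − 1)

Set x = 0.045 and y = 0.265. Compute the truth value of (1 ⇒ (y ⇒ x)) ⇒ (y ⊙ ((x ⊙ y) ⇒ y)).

y ⇒ x = min(1, 1 − 0.265 + 0.045) = min(1, 0.780) = 0.780
1 ⇒ (y ⇒ x) = min(1, 1 − 1.000 + 0.780) = min(1, 0.780) = 0.780
x ⊙ y = max(0, 0.045 + 0.265 − 1) = max(0, -0.690) = 0.000
(x ⊙ y) ⇒ y = min(1, 1 − 0.000 + 0.265) = min(1, 1.265) = 1.000
y ⊙ ((x ⊙ y) ⇒ y) = max(0, 0.265 + 1.000 − 1) = max(0, 0.265) = 0.265
(1 ⇒ (y ⇒ x)) ⇒ (y ⊙ ((x ⊙ y) ⇒ y)) = min(1, 1 − 0.780 + 0.265) = min(1, 0.485) = 0.485

0.485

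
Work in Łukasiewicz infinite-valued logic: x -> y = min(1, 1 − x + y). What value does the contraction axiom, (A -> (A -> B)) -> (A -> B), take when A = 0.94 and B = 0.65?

A -> B = min(1, 1 − 0.94 + 0.65) = min(1, 0.71) = 0.71
A -> (A -> B) = min(1, 1 − 0.94 + 0.71) = min(1, 0.77) = 0.77
(A -> (A -> B)) -> (A -> B) = min(1, 1 − 0.77 + 0.71) = min(1, 0.94) = 0.94
(The value 0.94 < 1 shows this instance is not satisfied; fails in Ł∞ (the t-norm is not idempotent).)

0.94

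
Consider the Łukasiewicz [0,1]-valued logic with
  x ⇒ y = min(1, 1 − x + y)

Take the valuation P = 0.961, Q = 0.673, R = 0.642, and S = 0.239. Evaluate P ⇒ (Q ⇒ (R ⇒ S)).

0.963

R ⇒ S = min(1, 1 − 0.642 + 0.239) = min(1, 0.597) = 0.597
Q ⇒ (R ⇒ S) = min(1, 1 − 0.673 + 0.597) = min(1, 0.924) = 0.924
P ⇒ (Q ⇒ (R ⇒ S)) = min(1, 1 − 0.961 + 0.924) = min(1, 0.963) = 0.963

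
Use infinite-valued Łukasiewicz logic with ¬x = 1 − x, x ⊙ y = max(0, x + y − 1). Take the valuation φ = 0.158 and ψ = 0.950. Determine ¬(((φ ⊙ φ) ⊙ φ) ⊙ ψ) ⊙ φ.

φ ⊙ φ = max(0, 0.158 + 0.158 − 1) = max(0, -0.684) = 0.000
(φ ⊙ φ) ⊙ φ = max(0, 0.000 + 0.158 − 1) = max(0, -0.842) = 0.000
((φ ⊙ φ) ⊙ φ) ⊙ ψ = max(0, 0.000 + 0.950 − 1) = max(0, -0.050) = 0.000
¬(((φ ⊙ φ) ⊙ φ) ⊙ ψ) = 1 − 0.000 = 1.000
¬(((φ ⊙ φ) ⊙ φ) ⊙ ψ) ⊙ φ = max(0, 1.000 + 0.158 − 1) = max(0, 0.158) = 0.158

0.158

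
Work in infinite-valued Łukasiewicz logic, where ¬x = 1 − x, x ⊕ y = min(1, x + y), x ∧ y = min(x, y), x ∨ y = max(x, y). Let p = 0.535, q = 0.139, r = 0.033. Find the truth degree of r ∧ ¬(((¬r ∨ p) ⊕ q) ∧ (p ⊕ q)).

¬r = 1 − 0.033 = 0.967
¬r ∨ p = max(0.967, 0.535) = 0.967
(¬r ∨ p) ⊕ q = min(1, 0.967 + 0.139) = min(1, 1.106) = 1.000
p ⊕ q = min(1, 0.535 + 0.139) = min(1, 0.674) = 0.674
((¬r ∨ p) ⊕ q) ∧ (p ⊕ q) = min(1.000, 0.674) = 0.674
¬(((¬r ∨ p) ⊕ q) ∧ (p ⊕ q)) = 1 − 0.674 = 0.326
r ∧ ¬(((¬r ∨ p) ⊕ q) ∧ (p ⊕ q)) = min(0.033, 0.326) = 0.033

0.033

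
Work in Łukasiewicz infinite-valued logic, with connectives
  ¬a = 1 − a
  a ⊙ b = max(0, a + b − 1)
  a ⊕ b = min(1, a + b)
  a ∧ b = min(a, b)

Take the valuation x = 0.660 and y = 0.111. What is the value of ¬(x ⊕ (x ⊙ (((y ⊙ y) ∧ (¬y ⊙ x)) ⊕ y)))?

0.340

y ⊙ y = max(0, 0.111 + 0.111 − 1) = max(0, -0.778) = 0.000
¬y = 1 − 0.111 = 0.889
¬y ⊙ x = max(0, 0.889 + 0.660 − 1) = max(0, 0.549) = 0.549
(y ⊙ y) ∧ (¬y ⊙ x) = min(0.000, 0.549) = 0.000
((y ⊙ y) ∧ (¬y ⊙ x)) ⊕ y = min(1, 0.000 + 0.111) = min(1, 0.111) = 0.111
x ⊙ (((y ⊙ y) ∧ (¬y ⊙ x)) ⊕ y) = max(0, 0.660 + 0.111 − 1) = max(0, -0.229) = 0.000
x ⊕ (x ⊙ (((y ⊙ y) ∧ (¬y ⊙ x)) ⊕ y)) = min(1, 0.660 + 0.000) = min(1, 0.660) = 0.660
¬(x ⊕ (x ⊙ (((y ⊙ y) ∧ (¬y ⊙ x)) ⊕ y))) = 1 − 0.660 = 0.340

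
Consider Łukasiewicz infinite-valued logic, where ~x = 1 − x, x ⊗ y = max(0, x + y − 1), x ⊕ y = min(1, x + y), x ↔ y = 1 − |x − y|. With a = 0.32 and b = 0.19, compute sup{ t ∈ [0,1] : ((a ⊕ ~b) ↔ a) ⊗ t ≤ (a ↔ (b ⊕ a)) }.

1.00

~b = 1 − 0.19 = 0.81
a ⊕ ~b = min(1, 0.32 + 0.81) = min(1, 1.13) = 1.00
(a ⊕ ~b) ↔ a = 1 − |1.00 − 0.32| = 1 − 0.68 = 0.32
So the left factor is (a ⊕ ~b) ↔ a = 0.32.
b ⊕ a = min(1, 0.19 + 0.32) = min(1, 0.51) = 0.51
a ↔ (b ⊕ a) = 1 − |0.32 − 0.51| = 1 − 0.19 = 0.81
So the right-hand bound is a ↔ (b ⊕ a) = 0.81.
The residuum of the Łukasiewicz t-norm gives the supremum: min(1, 1 − 0.32 + 0.81).
1 − 0.32 + 0.81 = 1.49, so t = min(1, 1.49) = 1.00.
Check: 0.32 ⊗ 1.00 = max(0, 0.32) = 0.32 ≤ 0.81.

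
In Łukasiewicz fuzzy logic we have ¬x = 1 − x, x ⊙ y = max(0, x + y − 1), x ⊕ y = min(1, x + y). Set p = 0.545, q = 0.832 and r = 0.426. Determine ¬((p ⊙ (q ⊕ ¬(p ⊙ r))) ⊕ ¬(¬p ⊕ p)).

p ⊙ r = max(0, 0.545 + 0.426 − 1) = max(0, -0.029) = 0.000
¬(p ⊙ r) = 1 − 0.000 = 1.000
q ⊕ ¬(p ⊙ r) = min(1, 0.832 + 1.000) = min(1, 1.832) = 1.000
p ⊙ (q ⊕ ¬(p ⊙ r)) = max(0, 0.545 + 1.000 − 1) = max(0, 0.545) = 0.545
¬p = 1 − 0.545 = 0.455
¬p ⊕ p = min(1, 0.455 + 0.545) = min(1, 1.000) = 1.000
¬(¬p ⊕ p) = 1 − 1.000 = 0.000
(p ⊙ (q ⊕ ¬(p ⊙ r))) ⊕ ¬(¬p ⊕ p) = min(1, 0.545 + 0.000) = min(1, 0.545) = 0.545
¬((p ⊙ (q ⊕ ¬(p ⊙ r))) ⊕ ¬(¬p ⊕ p)) = 1 − 0.545 = 0.455

0.455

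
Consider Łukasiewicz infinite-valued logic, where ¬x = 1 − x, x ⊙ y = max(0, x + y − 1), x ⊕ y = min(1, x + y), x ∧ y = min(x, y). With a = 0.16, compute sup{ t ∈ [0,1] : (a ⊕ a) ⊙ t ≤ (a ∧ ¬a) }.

0.84

a ⊕ a = min(1, 0.16 + 0.16) = min(1, 0.32) = 0.32
So the left factor is a ⊕ a = 0.32.
¬a = 1 − 0.16 = 0.84
a ∧ ¬a = min(0.16, 0.84) = 0.16
So the right-hand bound is a ∧ ¬a = 0.16.
The residuum of the Łukasiewicz t-norm gives the supremum: min(1, 1 − 0.32 + 0.16).
1 − 0.32 + 0.16 = 0.84, so t = min(1, 0.84) = 0.84.
Check: 0.32 ⊙ 0.84 = max(0, 0.16) = 0.16 ≤ 0.16.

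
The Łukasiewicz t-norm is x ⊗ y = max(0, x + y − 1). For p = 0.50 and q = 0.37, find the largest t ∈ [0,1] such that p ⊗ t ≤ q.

The residuum of the Łukasiewicz t-norm gives the supremum: min(1, 1 − 0.50 + 0.37).
1 − 0.50 + 0.37 = 0.87, so t = min(1, 0.87) = 0.87.
Check: 0.50 ⊗ 0.87 = max(0, 0.37) = 0.37 ≤ 0.37.

0.87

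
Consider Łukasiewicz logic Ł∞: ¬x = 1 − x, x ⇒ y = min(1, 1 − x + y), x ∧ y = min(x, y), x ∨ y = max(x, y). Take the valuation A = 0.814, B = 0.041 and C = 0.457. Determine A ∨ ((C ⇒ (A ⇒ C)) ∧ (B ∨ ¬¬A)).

A ⇒ C = min(1, 1 − 0.814 + 0.457) = min(1, 0.643) = 0.643
C ⇒ (A ⇒ C) = min(1, 1 − 0.457 + 0.643) = min(1, 1.186) = 1.000
¬A = 1 − 0.814 = 0.186
¬¬A = 1 − 0.186 = 0.814
B ∨ ¬¬A = max(0.041, 0.814) = 0.814
(C ⇒ (A ⇒ C)) ∧ (B ∨ ¬¬A) = min(1.000, 0.814) = 0.814
A ∨ ((C ⇒ (A ⇒ C)) ∧ (B ∨ ¬¬A)) = max(0.814, 0.814) = 0.814

0.814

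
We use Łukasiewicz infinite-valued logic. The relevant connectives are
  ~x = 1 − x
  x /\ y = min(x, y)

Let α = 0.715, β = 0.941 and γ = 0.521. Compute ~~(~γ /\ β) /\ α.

~γ = 1 − 0.521 = 0.479
~γ /\ β = min(0.479, 0.941) = 0.479
~(~γ /\ β) = 1 − 0.479 = 0.521
~~(~γ /\ β) = 1 − 0.521 = 0.479
~~(~γ /\ β) /\ α = min(0.479, 0.715) = 0.479

0.479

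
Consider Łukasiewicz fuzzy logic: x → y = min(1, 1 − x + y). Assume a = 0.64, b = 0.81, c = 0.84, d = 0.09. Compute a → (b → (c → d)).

0.80

c → d = min(1, 1 − 0.84 + 0.09) = min(1, 0.25) = 0.25
b → (c → d) = min(1, 1 − 0.81 + 0.25) = min(1, 0.44) = 0.44
a → (b → (c → d)) = min(1, 1 − 0.64 + 0.44) = min(1, 0.80) = 0.80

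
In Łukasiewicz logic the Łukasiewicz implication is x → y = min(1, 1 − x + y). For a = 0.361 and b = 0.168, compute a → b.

a → b = min(1, 1 − 0.361 + 0.168) = min(1, 0.807) = 0.807
For comparison, the Gödel implication (1 if x ≤ y else y) would give 0.168.

0.807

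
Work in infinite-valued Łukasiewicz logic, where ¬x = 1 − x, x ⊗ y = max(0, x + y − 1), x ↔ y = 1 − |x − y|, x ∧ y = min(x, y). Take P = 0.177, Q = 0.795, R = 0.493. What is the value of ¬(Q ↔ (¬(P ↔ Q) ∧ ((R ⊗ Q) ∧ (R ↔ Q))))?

P ↔ Q = 1 − |0.177 − 0.795| = 1 − 0.618 = 0.382
¬(P ↔ Q) = 1 − 0.382 = 0.618
R ⊗ Q = max(0, 0.493 + 0.795 − 1) = max(0, 0.288) = 0.288
R ↔ Q = 1 − |0.493 − 0.795| = 1 − 0.302 = 0.698
(R ⊗ Q) ∧ (R ↔ Q) = min(0.288, 0.698) = 0.288
¬(P ↔ Q) ∧ ((R ⊗ Q) ∧ (R ↔ Q)) = min(0.618, 0.288) = 0.288
Q ↔ (¬(P ↔ Q) ∧ ((R ⊗ Q) ∧ (R ↔ Q))) = 1 − |0.795 − 0.288| = 1 − 0.507 = 0.493
¬(Q ↔ (¬(P ↔ Q) ∧ ((R ⊗ Q) ∧ (R ↔ Q)))) = 1 − 0.493 = 0.507

0.507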